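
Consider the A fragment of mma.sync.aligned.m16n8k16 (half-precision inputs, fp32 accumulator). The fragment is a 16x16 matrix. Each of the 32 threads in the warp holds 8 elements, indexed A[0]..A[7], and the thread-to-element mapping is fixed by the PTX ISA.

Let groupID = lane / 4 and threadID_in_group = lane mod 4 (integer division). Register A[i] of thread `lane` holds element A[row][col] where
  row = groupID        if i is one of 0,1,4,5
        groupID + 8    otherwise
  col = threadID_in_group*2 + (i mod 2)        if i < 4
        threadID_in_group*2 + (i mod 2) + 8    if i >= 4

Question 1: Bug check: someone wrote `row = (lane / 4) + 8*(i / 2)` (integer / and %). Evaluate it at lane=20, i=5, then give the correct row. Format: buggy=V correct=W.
`(lane / 4) + 8*(i / 2)`[20,5]=>21
20: grp=5,tig=0
[5] (5+0,0*2+1+8) = (5,9)
row: 21 vs 5

buggy=21 correct=5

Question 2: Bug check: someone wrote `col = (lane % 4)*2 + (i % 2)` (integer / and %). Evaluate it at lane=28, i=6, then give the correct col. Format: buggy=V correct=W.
`(lane % 4)*2 + (i % 2)`[28,6]->0
L=28->gid=28>>2=7, tid=28&3=0
[6]->row 7+8=15  col 0·2+0+8=8
col: 0 vs 8

buggy=0 correct=8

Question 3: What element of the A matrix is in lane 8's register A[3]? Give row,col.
lane 8=>8/4=2, 8 mod 4=0
i=3  r:2+8=>10  c:2·0+1+0=>1

10,1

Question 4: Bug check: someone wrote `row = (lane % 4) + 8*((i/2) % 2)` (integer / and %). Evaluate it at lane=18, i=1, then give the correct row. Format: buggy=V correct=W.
`(lane % 4) + 8*((i/2) % 2)`[18,1]->2
lane 18: gid=4 (18/4), tid=2 (18%4)
i=1: r=4+0=4, c=2*2+1+0=5
row: 2 vs 4

buggy=2 correct=4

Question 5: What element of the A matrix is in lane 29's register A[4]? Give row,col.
lane 29⇒29/4=7, 29 mod 4=1
i=4  r:7+0⇒7  c:2·1+0+8⇒10

7,10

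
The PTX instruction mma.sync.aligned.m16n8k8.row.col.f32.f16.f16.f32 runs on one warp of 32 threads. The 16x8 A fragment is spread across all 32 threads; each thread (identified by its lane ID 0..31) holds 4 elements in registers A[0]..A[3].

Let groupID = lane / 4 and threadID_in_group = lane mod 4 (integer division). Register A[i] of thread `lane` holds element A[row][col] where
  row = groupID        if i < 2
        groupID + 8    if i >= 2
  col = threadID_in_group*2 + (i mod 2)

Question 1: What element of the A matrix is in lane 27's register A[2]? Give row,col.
14,6

lane 27: gr=6 (27/4), th=3 (27%4)
i=2: r=6+8=14, c=3*2+0=6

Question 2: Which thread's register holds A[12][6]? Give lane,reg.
r:12=>grp=4,rB=1  c:6=>tig=3,lo=0
L=4*4+3=19  i=1*2+0=2

19,2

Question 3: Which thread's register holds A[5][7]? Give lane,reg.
r=5->g=5,rb=0  c=7->t=3,b0=1
L=5*4+3=23  i=0*2+1=1

23,1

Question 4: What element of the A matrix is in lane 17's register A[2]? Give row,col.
lane 17->17/4=4, 17 mod 4=1
i=2  r:4+8->12  c:2·1+0->2

12,2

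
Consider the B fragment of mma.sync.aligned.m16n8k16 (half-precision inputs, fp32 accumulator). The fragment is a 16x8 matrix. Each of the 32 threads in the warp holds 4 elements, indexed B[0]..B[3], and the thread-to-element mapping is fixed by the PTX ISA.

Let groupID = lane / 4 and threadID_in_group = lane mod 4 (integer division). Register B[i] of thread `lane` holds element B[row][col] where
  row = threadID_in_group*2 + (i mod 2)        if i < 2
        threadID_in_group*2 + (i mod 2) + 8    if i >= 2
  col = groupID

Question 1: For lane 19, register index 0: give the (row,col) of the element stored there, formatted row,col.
L=19→G=19>>2=4, T=19&3=3
[0]→row 3·2+0+0=6  col G=4

6,4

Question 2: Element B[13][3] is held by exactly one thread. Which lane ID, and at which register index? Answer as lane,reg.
14,3

c=3⇒gr=3  r=13⇒Rb=1,th=2,odd=1
L=3*4+2=14  i=1*2+1=3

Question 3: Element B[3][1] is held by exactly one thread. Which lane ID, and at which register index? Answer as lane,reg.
c: 1->gid=1  r: 3->r8=0,tid=1,i&1=1
L=1*4+1=5  i=0*2+1=1

5,1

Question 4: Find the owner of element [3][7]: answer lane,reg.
c=7->g=7  r=3->rb=0,t=1,b0=1
L=7*4+1=29  i=0*2+1=1

29,1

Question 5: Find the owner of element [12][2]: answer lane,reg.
c=2⇒gr=2  r=12⇒Rb=1,th=2,odd=0
L=2*4+2=10  i=1*2+0=2

10,2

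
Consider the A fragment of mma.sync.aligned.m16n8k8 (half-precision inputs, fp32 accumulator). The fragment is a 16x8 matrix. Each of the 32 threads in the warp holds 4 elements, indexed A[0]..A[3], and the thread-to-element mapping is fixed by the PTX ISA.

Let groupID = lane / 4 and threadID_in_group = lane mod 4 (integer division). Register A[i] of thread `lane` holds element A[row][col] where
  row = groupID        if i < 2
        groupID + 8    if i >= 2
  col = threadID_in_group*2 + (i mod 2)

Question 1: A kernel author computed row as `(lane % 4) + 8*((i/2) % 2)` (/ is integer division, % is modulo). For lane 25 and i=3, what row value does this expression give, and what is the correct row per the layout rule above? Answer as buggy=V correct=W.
buggy=9 correct=14

`(lane % 4) + 8*((i/2) % 2)`[25,3]→9
L=25→G=25>>2=6, T=25&3=1
[3]→row 6+8=14  col 1·2+1=3
row: 9 vs 14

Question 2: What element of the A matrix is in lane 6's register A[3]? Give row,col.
lane 6=>6/4=1, 6 mod 4=2
i=3  r:1+8=>9  c:2·2+1=>5

9,5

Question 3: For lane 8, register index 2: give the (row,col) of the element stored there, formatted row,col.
10,0

L=8→G=8>>2=2, T=8&3=0
[2]→row 2+8=10  col 0·2+0=0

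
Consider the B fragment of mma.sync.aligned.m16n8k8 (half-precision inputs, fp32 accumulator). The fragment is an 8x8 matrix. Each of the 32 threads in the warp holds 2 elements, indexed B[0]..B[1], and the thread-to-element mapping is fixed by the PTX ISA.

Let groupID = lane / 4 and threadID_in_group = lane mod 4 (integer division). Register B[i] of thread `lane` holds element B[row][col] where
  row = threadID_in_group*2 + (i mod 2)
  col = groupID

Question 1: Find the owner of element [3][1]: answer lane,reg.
c=1->g=1  r=3->t=1,b0=1
L=1*4+1=5  i=1=1

5,1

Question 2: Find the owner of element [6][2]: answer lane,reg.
c=2→G=2  r=6→T=3,p=0
L=2*4+3=11  i=0=0

11,0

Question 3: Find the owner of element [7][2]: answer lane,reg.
11,1

c:2=>grp=2  r:7=>tig=3,lo=1
L=2*4+3=11  i=1=1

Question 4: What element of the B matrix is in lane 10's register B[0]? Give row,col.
4,2

10: G=2,T=2
[0] (2*2+0,2) = (4,2)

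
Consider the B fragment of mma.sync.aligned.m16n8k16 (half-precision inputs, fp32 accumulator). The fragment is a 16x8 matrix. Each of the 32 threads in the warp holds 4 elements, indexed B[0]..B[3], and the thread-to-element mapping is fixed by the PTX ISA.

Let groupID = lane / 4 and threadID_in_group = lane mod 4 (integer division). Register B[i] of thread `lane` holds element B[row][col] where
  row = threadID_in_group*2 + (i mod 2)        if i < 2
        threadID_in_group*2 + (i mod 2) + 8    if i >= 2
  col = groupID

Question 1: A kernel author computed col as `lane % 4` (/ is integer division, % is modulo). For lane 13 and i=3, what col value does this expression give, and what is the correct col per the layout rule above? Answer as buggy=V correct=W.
buggy=1 correct=3

`lane % 4`[13,3]→1
lane 13→13/4=3, 13 mod 4=1
i=3  r:2·1+1+8→11  c:3
col: 1 vs 3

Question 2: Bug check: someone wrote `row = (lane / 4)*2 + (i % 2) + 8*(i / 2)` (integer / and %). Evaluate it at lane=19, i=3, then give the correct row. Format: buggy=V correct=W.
`(lane / 4)*2 + (i % 2) + 8*(i / 2)`[19,3]⇒17
lane 19⇒19/4=4, 19 mod 4=3
i=3  r:2·3+1+8⇒15  c:4
row: 17 vs 15

buggy=17 correct=15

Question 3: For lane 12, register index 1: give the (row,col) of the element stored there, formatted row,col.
L=12->gid=12>>2=3, tid=12&3=0
[1]->row 0·2+1+0=1  col gid=3

1,3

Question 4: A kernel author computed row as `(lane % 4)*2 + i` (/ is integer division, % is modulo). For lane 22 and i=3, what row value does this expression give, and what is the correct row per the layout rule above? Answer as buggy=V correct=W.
buggy=7 correct=13

`(lane % 4)*2 + i`[22,3]->7
22: gid=5,tid=2
[3] (2*2+1+8,5) = (13,5)
row: 7 vs 13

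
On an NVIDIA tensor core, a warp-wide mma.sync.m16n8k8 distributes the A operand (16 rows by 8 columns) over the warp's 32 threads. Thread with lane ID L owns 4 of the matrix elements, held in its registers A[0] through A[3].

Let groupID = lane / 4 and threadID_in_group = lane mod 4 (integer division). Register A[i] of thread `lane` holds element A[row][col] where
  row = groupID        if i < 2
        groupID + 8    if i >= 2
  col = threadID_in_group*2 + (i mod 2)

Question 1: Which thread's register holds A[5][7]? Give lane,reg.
r=5→G=5,rhi=0  c=7→T=3,p=1
L=5*4+3=23  i=0*2+1=1

23,1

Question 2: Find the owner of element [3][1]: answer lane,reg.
12,1

r:3=>grp=3,rB=0  c:1=>tig=0,lo=1
L=3*4+0=12  i=0*2+1=1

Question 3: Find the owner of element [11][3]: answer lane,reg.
r:11=>grp=3,rB=1  c:3=>tig=1,lo=1
L=3*4+1=13  i=1*2+1=3

13,3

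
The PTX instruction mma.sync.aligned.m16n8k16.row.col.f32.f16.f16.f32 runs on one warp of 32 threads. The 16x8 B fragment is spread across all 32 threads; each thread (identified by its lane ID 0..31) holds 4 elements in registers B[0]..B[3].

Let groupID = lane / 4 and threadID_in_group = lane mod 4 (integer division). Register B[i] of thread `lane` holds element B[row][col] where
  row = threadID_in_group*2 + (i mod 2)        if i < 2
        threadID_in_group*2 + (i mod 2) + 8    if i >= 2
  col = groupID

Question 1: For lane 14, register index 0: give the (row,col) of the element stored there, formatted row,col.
L=14=>grp=14>>2=3, tig=14&3=2
[0]=>row 2·2+0+0=4  col grp=3

4,3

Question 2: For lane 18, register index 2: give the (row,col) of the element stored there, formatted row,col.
18: G=4,T=2
[2] (2*2+0+8,4) = (12,4)

12,4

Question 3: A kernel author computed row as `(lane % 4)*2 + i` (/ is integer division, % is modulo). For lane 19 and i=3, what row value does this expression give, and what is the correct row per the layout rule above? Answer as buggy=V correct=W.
`(lane % 4)*2 + i`[19,3]=>9
19: grp=4,tig=3
[3] (3*2+1+8,4) = (15,4)
row: 9 vs 15

buggy=9 correct=15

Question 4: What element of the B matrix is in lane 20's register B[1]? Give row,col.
20: gr=5,th=0
[1] (0*2+1+0,5) = (1,5)

1,5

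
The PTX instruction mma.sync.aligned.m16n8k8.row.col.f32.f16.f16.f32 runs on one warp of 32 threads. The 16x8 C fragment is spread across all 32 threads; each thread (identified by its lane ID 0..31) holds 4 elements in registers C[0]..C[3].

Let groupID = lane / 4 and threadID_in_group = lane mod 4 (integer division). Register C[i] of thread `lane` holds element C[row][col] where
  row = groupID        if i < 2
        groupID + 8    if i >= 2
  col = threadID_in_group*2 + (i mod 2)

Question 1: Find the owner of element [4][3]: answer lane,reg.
r=4->g=4,rb=0  c=3->t=1,b0=1
L=4*4+1=17  i=0*2+1=1

17,1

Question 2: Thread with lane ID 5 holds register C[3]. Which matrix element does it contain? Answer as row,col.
lane 5⇒5/4=1, 5 mod 4=1
i=3  r:1+8⇒9  c:2·1+1⇒3

9,3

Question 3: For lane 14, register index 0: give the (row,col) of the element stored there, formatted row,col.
14: gr=3,th=2
[0] (3+0,2*2+0) = (3,4)

3,4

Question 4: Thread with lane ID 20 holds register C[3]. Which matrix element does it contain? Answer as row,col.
13,1

L=20=>grp=20>>2=5, tig=20&3=0
[3]=>row 5+8=13  col 0·2+1=1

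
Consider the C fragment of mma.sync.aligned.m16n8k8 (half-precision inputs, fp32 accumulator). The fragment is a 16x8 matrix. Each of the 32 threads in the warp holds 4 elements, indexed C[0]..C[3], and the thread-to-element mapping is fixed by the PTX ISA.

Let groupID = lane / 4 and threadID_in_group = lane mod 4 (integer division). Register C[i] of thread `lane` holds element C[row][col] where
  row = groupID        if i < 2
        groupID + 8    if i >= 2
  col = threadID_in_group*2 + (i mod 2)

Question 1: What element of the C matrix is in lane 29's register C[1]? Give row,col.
7,3

L=29->g=29>>2=7, t=29&3=1
[1]->row 7+0=7  col 1·2+1=3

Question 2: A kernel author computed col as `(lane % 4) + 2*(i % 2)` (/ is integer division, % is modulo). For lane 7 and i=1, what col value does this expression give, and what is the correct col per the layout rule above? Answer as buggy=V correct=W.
buggy=5 correct=7

`(lane % 4) + 2*(i % 2)`[7,1]⇒5
L=7⇒gr=7>>2=1, th=7&3=3
[1]⇒row 1+0=1  col 3·2+1=7
col: 5 vs 7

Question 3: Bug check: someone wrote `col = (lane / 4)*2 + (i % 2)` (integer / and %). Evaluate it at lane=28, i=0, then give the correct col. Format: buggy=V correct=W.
`(lane / 4)*2 + (i % 2)`[28,0]->14
L=28->gid=28>>2=7, tid=28&3=0
[0]->row 7+0=7  col 0·2+0=0
col: 14 vs 0

buggy=14 correct=0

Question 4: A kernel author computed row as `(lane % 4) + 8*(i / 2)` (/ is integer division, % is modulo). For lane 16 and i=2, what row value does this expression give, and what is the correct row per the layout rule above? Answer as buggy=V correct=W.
buggy=8 correct=12

`(lane % 4) + 8*(i / 2)`[16,2]=>8
lane 16: grp=4 (16/4), tig=0 (16%4)
i=2: r=4+8=12, c=0*2+0=0
row: 8 vs 12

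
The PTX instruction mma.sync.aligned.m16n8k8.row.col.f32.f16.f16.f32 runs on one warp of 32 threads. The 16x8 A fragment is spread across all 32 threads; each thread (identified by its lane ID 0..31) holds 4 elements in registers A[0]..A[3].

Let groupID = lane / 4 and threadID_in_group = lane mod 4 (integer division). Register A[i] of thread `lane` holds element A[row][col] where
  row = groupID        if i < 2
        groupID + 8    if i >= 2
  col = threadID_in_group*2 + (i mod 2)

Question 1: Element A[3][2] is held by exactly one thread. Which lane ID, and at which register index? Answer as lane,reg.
r=3→G=3,rhi=0  c=2→T=1,p=0
L=3*4+1=13  i=0*2+0=0

13,0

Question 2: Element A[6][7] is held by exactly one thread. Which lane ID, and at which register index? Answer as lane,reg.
r=6→G=6,rhi=0  c=7→T=3,p=1
L=6*4+3=27  i=0*2+1=1

27,1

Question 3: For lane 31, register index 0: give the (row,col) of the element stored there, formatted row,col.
7,6

lane 31: gr=7 (31/4), th=3 (31%4)
i=0: r=7+0=7, c=3*2+0=6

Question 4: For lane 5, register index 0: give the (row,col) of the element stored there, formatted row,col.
1,2

5: G=1,T=1
[0] (1+0,1*2+0) = (1,2)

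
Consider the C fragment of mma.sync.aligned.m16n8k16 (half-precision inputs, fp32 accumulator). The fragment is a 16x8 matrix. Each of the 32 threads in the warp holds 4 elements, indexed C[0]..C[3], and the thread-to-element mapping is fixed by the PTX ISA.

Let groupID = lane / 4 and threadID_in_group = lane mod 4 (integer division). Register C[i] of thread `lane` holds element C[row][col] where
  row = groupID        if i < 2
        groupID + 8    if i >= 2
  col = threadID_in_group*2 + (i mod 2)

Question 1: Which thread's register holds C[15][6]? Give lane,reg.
31,2

r=15⇒gr=7,Rb=1  c=6⇒th=3,odd=0
L=7*4+3=31  i=1*2+0=2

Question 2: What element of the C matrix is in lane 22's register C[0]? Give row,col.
5,4

lane 22: g=5 (22/4), t=2 (22%4)
i=0: r=5+0=5, c=2*2+0=4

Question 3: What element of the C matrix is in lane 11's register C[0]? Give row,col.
2,6

L=11->gid=11>>2=2, tid=11&3=3
[0]->row 2+0=2  col 3·2+0=6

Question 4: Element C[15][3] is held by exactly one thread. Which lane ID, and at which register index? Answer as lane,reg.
r: 15->gid=7,r8=1  c: 3->tid=1,i&1=1
L=7*4+1=29  i=1*2+1=3

29,3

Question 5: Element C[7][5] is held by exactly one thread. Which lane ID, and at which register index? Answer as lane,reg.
r=7⇒gr=7,Rb=0  c=5⇒th=2,odd=1
L=7*4+2=30  i=0*2+1=1

30,1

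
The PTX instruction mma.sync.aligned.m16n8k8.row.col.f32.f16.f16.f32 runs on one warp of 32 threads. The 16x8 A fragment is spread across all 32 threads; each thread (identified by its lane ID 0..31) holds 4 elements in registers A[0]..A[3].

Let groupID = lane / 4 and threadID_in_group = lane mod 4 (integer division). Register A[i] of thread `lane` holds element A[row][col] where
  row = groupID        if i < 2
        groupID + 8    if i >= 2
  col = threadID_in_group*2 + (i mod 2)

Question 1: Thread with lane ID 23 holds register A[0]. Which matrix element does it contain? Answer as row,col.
5,6

L=23⇒gr=23>>2=5, th=23&3=3
[0]⇒row 5+0=5  col 3·2+0=6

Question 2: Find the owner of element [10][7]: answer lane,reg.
r: 10->gid=2,r8=1  c: 7->tid=3,i&1=1
L=2*4+3=11  i=1*2+1=3

11,3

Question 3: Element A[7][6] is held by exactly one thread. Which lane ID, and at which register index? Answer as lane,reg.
r=7→G=7,rhi=0  c=6→T=3,p=0
L=7*4+3=31  i=0*2+0=0

31,0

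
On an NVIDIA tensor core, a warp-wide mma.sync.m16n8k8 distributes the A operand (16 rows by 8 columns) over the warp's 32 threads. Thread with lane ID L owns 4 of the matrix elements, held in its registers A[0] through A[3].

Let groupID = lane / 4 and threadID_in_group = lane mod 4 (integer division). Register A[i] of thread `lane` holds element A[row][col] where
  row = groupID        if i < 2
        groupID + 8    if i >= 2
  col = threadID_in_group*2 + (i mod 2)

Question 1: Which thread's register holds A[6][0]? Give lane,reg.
r=6→G=6,rhi=0  c=0→T=0,p=0
L=6*4+0=24  i=0*2+0=0

24,0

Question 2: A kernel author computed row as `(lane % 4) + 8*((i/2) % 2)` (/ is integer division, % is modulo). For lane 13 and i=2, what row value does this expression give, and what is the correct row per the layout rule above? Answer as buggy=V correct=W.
buggy=9 correct=11

`(lane % 4) + 8*((i/2) % 2)`[13,2]⇒9
13: gr=3,th=1
[2] (3+8,1*2+0) = (11,2)
row: 9 vs 11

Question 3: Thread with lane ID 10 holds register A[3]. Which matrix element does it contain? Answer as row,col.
10,5

lane 10: gr=2 (10/4), th=2 (10%4)
i=3: r=2+8=10, c=2*2+1=5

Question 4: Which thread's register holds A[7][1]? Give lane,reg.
r: 7->gid=7,r8=0  c: 1->tid=0,i&1=1
L=7*4+0=28  i=0*2+1=1

28,1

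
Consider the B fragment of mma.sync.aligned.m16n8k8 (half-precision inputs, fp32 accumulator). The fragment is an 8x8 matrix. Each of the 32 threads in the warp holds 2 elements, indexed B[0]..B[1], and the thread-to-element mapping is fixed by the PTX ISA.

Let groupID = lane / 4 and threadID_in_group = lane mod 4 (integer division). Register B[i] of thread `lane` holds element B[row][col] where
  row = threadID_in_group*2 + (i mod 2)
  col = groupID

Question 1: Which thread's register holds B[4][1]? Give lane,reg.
6,0

c=1→G=1  r=4→T=2,p=0
L=1*4+2=6  i=0=0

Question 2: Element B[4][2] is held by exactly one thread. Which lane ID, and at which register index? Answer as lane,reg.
10,0

c=2->g=2  r=4->t=2,b0=0
L=2*4+2=10  i=0=0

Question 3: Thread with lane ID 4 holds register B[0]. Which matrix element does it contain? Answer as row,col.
0,1

4: g=1,t=0
[0] (0*2+0,1) = (0,1)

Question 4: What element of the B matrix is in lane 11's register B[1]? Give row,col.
7,2

lane 11->11/4=2, 11 mod 4=3
i=1  r:2·3+1->7  c:2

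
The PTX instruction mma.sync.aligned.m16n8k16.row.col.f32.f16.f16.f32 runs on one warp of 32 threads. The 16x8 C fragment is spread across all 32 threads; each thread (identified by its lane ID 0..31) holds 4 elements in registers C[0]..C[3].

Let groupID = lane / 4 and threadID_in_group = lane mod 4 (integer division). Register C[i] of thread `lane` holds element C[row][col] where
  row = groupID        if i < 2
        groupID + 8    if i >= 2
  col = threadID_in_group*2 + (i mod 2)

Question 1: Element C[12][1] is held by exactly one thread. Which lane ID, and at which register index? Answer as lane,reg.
r=12→G=4,rhi=1  c=1→T=0,p=1
L=4*4+0=16  i=1*2+1=3

16,3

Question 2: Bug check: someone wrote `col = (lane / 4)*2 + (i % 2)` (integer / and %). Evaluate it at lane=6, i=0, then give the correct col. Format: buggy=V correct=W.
buggy=2 correct=4

`(lane / 4)*2 + (i % 2)`[6,0]=>2
L=6=>grp=6>>2=1, tig=6&3=2
[0]=>row 1+0=1  col 2·2+0=4
col: 2 vs 4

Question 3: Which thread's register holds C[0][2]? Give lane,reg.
r: 0->gid=0,r8=0  c: 2->tid=1,i&1=0
L=0*4+1=1  i=0*2+0=0

1,0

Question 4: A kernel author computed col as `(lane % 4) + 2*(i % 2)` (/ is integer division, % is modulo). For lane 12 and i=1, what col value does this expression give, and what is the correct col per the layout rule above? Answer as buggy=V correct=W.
`(lane % 4) + 2*(i % 2)`[12,1]⇒2
L=12⇒gr=12>>2=3, th=12&3=0
[1]⇒row 3+0=3  col 0·2+1=1
col: 2 vs 1

buggy=2 correct=1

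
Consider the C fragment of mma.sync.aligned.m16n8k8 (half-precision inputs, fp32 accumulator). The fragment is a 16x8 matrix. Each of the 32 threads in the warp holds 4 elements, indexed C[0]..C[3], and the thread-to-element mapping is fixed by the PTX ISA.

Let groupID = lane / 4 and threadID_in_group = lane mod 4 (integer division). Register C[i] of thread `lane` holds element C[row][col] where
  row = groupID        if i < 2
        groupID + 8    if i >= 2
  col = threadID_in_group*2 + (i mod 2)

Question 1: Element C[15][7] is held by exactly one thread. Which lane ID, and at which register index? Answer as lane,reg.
r: 15->gid=7,r8=1  c: 7->tid=3,i&1=1
L=7*4+3=31  i=1*2+1=3

31,3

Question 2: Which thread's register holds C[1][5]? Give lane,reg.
r=1→G=1,rhi=0  c=5→T=2,p=1
L=1*4+2=6  i=0*2+1=1

6,1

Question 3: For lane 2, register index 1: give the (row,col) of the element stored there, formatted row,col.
L=2->gid=2>>2=0, tid=2&3=2
[1]->row 0+0=0  col 2·2+1=5

0,5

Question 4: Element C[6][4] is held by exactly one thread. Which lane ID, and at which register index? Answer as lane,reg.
r=6->g=6,rb=0  c=4->t=2,b0=0
L=6*4+2=26  i=0*2+0=0

26,0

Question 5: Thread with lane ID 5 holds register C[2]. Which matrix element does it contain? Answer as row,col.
5: grp=1,tig=1
[2] (1+8,1*2+0) = (9,2)

9,2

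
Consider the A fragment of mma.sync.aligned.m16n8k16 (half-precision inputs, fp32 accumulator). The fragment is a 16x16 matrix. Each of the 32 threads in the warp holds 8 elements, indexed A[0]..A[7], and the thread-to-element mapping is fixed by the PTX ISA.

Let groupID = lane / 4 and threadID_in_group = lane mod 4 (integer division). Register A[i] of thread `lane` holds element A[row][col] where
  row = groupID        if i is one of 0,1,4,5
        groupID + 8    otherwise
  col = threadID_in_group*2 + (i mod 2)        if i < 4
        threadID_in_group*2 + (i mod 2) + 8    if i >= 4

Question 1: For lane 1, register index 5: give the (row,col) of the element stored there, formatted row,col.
0,11

lane 1: gid=0 (1/4), tid=1 (1%4)
i=5: r=0+0=0, c=1*2+1+8=11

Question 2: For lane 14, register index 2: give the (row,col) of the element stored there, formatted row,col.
11,4

lane 14->14/4=3, 14 mod 4=2
i=2  r:3+8->11  c:2·2+0+0->4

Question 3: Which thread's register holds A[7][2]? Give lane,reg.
29,0

r:7=>grp=7,rB=0  c:2=>cB=0,tig=1,lo=0
L=7*4+1=29  i=0*4+0*2+0=0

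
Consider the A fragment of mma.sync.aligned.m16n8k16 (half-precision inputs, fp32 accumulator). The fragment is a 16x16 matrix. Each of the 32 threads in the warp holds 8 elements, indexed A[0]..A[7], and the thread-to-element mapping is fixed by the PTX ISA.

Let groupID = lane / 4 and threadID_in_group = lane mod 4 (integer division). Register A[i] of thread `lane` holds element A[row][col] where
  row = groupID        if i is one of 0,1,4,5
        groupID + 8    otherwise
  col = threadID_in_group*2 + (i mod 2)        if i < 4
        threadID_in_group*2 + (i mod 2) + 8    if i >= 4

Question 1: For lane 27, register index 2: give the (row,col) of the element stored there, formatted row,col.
14,6

L=27->gid=27>>2=6, tid=27&3=3
[2]->row 6+8=14  col 3·2+0+0=6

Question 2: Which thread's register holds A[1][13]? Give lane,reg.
6,5

r=1⇒gr=1,Rb=0  c=13⇒Cb=1,th=2,odd=1
L=1*4+2=6  i=1*4+0*2+1=5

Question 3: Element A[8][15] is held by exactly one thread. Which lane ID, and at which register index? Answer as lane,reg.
3,7

r=8⇒gr=0,Rb=1  c=15⇒Cb=1,th=3,odd=1
L=0*4+3=3  i=1*4+1*2+1=7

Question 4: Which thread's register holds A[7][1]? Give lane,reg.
28,1

r=7->g=7,rb=0  c=1->cb=0,t=0,b0=1
L=7*4+0=28  i=0*4+0*2+1=1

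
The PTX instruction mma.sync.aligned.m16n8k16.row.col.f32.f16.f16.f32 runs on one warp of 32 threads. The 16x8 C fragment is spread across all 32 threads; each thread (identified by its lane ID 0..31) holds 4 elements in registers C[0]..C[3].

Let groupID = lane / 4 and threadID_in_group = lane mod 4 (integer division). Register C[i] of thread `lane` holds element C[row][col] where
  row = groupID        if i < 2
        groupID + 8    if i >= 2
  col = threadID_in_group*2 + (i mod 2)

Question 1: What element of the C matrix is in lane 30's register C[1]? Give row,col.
30: gr=7,th=2
[1] (7+0,2*2+1) = (7,5)

7,5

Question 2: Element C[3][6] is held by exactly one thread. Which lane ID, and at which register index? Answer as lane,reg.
r=3→G=3,rhi=0  c=6→T=3,p=0
L=3*4+3=15  i=0*2+0=0

15,0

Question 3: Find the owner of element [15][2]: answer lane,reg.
29,2

r=15->g=7,rb=1  c=2->t=1,b0=0
L=7*4+1=29  i=1*2+0=2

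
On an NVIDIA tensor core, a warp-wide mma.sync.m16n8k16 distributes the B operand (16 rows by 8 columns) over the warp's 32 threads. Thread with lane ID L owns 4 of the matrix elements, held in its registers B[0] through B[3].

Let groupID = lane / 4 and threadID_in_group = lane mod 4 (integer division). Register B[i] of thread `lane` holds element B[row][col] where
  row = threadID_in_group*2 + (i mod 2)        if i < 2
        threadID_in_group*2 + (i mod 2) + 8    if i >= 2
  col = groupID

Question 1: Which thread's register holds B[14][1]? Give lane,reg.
c: 1->gid=1  r: 14->r8=1,tid=3,i&1=0
L=1*4+3=7  i=1*2+0=2

7,2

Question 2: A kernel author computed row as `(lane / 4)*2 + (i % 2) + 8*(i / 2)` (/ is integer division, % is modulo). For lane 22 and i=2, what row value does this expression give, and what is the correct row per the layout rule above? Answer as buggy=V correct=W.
`(lane / 4)*2 + (i % 2) + 8*(i / 2)`[22,2]=>18
L=22=>grp=22>>2=5, tig=22&3=2
[2]=>row 2·2+0+8=12  col grp=5
row: 18 vs 12

buggy=18 correct=12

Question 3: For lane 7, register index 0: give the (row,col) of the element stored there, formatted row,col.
6,1

lane 7: gid=1 (7/4), tid=3 (7%4)
i=0: r=3*2+0+0=6, c=gid=1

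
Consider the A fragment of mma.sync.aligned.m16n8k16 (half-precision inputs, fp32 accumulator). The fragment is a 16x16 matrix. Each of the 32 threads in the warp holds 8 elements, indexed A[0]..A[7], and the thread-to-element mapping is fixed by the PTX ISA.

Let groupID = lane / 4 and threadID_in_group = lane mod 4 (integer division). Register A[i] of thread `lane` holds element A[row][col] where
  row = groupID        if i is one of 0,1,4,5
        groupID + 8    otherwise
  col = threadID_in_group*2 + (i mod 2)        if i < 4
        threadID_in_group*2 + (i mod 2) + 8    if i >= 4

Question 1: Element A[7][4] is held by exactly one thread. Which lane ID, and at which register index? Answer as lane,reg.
r=7⇒gr=7,Rb=0  c=4⇒Cb=0,th=2,odd=0
L=7*4+2=30  i=0*4+0*2+0=0

30,0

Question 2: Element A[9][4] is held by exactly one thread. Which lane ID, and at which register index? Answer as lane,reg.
6,2

r=9→G=1,rhi=1  c=4→chi=0,T=2,p=0
L=1*4+2=6  i=0*4+1*2+0=2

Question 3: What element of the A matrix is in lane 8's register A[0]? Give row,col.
2,0

8: g=2,t=0
[0] (2+0,0*2+0+0) = (2,0)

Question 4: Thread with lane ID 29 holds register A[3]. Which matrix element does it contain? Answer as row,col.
15,3

L=29->g=29>>2=7, t=29&3=1
[3]->row 7+8=15  col 1·2+1+0=3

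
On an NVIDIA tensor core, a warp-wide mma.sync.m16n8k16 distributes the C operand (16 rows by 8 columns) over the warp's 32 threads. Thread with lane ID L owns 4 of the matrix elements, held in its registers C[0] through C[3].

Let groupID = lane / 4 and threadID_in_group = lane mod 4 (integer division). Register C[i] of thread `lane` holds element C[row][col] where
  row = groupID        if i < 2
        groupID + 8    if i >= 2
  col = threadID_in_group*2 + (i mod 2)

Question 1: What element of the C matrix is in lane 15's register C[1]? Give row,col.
lane 15: g=3 (15/4), t=3 (15%4)
i=1: r=3+0=3, c=3*2+1=7

3,7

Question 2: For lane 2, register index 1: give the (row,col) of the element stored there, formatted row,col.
0,5

lane 2: gr=0 (2/4), th=2 (2%4)
i=1: r=0+0=0, c=2*2+1=5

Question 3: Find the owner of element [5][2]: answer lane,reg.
r:5=>grp=5,rB=0  c:2=>tig=1,lo=0
L=5*4+1=21  i=0*2+0=0

21,0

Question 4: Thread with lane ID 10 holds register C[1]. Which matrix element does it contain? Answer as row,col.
L=10=>grp=10>>2=2, tig=10&3=2
[1]=>row 2+0=2  col 2·2+1=5

2,5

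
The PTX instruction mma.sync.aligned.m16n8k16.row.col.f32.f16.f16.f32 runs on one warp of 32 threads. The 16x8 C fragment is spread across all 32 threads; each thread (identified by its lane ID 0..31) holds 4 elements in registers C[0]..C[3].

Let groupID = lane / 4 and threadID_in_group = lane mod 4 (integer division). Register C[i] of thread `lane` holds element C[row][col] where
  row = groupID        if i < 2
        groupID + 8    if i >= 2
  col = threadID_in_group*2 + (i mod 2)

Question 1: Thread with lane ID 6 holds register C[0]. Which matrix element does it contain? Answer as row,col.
lane 6=>6/4=1, 6 mod 4=2
i=0  r:1+0=>1  c:2·2+0=>4

1,4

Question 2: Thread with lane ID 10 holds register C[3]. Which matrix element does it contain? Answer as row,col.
10,5

lane 10: gr=2 (10/4), th=2 (10%4)
i=3: r=2+8=10, c=2*2+1=5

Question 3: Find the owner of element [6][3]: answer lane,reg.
r=6->g=6,rb=0  c=3->t=1,b0=1
L=6*4+1=25  i=0*2+1=1

25,1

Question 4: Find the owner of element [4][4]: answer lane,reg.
18,0

r: 4->gid=4,r8=0  c: 4->tid=2,i&1=0
L=4*4+2=18  i=0*2+0=0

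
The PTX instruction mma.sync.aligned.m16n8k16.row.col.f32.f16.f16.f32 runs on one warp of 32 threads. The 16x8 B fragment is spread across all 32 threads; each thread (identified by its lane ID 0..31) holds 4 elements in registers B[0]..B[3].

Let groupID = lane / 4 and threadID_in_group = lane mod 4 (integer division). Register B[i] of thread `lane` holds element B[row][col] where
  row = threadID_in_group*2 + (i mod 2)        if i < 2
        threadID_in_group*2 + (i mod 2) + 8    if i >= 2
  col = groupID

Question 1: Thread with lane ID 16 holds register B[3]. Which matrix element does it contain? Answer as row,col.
lane 16: gid=4 (16/4), tid=0 (16%4)
i=3: r=0*2+1+8=9, c=gid=4

9,4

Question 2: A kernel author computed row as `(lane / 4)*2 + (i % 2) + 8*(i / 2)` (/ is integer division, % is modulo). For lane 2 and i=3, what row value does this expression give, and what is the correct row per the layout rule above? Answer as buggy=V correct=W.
`(lane / 4)*2 + (i % 2) + 8*(i / 2)`[2,3]->9
L=2->g=2>>2=0, t=2&3=2
[3]->row 2·2+1+8=13  col g=0
row: 9 vs 13

buggy=9 correct=13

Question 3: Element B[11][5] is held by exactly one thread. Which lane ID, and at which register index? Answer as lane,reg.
c=5⇒gr=5  r=11⇒Rb=1,th=1,odd=1
L=5*4+1=21  i=1*2+1=3

21,3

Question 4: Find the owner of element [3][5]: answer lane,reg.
21,1

c:5=>grp=5  r:3=>rB=0,tig=1,lo=1
L=5*4+1=21  i=0*2+1=1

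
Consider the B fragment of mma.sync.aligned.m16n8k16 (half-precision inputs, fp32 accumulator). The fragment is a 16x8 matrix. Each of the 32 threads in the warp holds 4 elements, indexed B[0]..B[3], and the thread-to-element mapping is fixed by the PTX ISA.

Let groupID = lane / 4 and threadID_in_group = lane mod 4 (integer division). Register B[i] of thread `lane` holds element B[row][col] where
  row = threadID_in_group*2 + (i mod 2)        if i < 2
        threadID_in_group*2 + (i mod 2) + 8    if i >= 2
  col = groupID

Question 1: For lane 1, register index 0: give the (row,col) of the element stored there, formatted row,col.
lane 1->1/4=0, 1 mod 4=1
i=0  r:2·1+0+0->2  c:0

2,0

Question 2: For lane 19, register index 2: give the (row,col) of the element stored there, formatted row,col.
14,4

lane 19: g=4 (19/4), t=3 (19%4)
i=2: r=3*2+0+8=14, c=g=4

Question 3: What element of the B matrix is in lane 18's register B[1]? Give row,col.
lane 18: g=4 (18/4), t=2 (18%4)
i=1: r=2*2+1+0=5, c=g=4

5,4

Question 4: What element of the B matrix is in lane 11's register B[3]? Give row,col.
15,2

lane 11: G=2 (11/4), T=3 (11%4)
i=3: r=3*2+1+8=15, c=G=2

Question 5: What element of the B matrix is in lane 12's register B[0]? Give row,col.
lane 12: gid=3 (12/4), tid=0 (12%4)
i=0: r=0*2+0+0=0, c=gid=3

0,3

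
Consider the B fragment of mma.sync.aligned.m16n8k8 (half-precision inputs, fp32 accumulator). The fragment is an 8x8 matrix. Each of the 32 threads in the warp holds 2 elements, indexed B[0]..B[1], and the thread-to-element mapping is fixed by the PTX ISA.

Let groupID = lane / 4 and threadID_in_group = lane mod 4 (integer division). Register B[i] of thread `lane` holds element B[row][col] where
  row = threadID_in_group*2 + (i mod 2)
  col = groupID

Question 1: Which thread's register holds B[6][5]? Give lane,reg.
c: 5->gid=5  r: 6->tid=3,i&1=0
L=5*4+3=23  i=0=0

23,0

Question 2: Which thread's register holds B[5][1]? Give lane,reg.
6,1

c=1->g=1  r=5->t=2,b0=1
L=1*4+2=6  i=1=1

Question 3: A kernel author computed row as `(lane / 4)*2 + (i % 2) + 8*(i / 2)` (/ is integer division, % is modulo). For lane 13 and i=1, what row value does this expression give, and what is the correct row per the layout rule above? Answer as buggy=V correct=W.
`(lane / 4)*2 + (i % 2) + 8*(i / 2)`[13,1]⇒7
lane 13: gr=3 (13/4), th=1 (13%4)
i=1: r=1*2+1=3, c=gr=3
row: 7 vs 3

buggy=7 correct=3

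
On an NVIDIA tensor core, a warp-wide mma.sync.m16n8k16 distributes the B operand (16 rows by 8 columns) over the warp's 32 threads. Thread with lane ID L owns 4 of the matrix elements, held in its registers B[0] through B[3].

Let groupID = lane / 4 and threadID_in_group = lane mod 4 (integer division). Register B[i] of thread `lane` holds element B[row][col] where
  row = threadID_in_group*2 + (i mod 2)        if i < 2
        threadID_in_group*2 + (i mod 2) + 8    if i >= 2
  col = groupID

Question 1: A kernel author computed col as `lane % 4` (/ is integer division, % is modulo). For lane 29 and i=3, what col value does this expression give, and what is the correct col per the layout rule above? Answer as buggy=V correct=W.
`lane % 4`[29,3]=>1
29: grp=7,tig=1
[3] (1*2+1+8,7) = (11,7)
col: 1 vs 7

buggy=1 correct=7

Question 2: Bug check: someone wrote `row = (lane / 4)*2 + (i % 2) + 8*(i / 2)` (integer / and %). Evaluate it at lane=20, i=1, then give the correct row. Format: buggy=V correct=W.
`(lane / 4)*2 + (i % 2) + 8*(i / 2)`[20,1]->11
lane 20: gid=5 (20/4), tid=0 (20%4)
i=1: r=0*2+1+0=1, c=gid=5
row: 11 vs 1

buggy=11 correct=1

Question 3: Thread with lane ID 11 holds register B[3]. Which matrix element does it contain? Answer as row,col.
11: gr=2,th=3
[3] (3*2+1+8,2) = (15,2)

15,2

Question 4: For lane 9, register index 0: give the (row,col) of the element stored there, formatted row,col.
2,2

lane 9: gid=2 (9/4), tid=1 (9%4)
i=0: r=1*2+0+0=2, c=gid=2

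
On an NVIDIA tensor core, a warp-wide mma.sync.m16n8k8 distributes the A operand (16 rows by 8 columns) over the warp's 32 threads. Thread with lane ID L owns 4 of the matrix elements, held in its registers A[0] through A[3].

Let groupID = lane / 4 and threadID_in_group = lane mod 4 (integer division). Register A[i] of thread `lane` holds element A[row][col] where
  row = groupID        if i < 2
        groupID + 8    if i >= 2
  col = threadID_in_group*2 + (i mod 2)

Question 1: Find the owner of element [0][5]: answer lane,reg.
r: 0->gid=0,r8=0  c: 5->tid=2,i&1=1
L=0*4+2=2  i=0*2+1=1

2,1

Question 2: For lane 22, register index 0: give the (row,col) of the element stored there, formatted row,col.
5,4

lane 22⇒22/4=5, 22 mod 4=2
i=0  r:5+0⇒5  c:2·2+0⇒4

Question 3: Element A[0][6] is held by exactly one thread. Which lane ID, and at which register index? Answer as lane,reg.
r=0→G=0,rhi=0  c=6→T=3,p=0
L=0*4+3=3  i=0*2+0=0

3,0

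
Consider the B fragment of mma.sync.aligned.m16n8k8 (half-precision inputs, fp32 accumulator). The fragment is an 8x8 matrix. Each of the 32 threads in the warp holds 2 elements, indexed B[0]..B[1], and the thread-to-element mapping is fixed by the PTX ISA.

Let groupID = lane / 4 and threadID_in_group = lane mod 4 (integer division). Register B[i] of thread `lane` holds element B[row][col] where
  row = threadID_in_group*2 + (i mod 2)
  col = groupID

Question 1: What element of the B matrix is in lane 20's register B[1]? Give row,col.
lane 20->20/4=5, 20 mod 4=0
i=1  r:2·0+1->1  c:5

1,5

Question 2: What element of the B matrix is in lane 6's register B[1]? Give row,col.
5,1

lane 6=>6/4=1, 6 mod 4=2
i=1  r:2·2+1=>5  c:1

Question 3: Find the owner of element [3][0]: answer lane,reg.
1,1

c: 0->gid=0  r: 3->tid=1,i&1=1
L=0*4+1=1  i=1=1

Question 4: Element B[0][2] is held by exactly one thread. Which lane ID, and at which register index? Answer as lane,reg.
c=2→G=2  r=0→T=0,p=0
L=2*4+0=8  i=0=0

8,0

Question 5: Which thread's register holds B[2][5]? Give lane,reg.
c=5⇒gr=5  r=2⇒th=1,odd=0
L=5*4+1=21  i=0=0

21,0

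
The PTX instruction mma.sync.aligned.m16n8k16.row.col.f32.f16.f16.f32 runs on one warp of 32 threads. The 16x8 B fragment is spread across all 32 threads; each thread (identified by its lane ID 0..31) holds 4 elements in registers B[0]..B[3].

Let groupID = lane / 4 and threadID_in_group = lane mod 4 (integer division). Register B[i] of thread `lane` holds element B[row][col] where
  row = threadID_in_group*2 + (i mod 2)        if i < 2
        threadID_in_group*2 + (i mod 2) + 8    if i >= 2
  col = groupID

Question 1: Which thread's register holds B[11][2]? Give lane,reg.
9,3

c: 2->gid=2  r: 11->r8=1,tid=1,i&1=1
L=2*4+1=9  i=1*2+1=3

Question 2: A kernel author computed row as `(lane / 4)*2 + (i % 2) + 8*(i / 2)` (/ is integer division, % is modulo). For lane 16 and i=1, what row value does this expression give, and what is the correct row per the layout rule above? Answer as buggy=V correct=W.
`(lane / 4)*2 + (i % 2) + 8*(i / 2)`[16,1]⇒9
16: gr=4,th=0
[1] (0*2+1+0,4) = (1,4)
row: 9 vs 1

buggy=9 correct=1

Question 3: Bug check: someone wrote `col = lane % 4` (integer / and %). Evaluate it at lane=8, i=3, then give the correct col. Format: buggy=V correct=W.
buggy=0 correct=2

`lane % 4`[8,3]→0
8: G=2,T=0
[3] (0*2+1+8,2) = (9,2)
col: 0 vs 2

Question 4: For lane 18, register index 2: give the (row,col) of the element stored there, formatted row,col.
12,4

lane 18: g=4 (18/4), t=2 (18%4)
i=2: r=2*2+0+8=12, c=g=4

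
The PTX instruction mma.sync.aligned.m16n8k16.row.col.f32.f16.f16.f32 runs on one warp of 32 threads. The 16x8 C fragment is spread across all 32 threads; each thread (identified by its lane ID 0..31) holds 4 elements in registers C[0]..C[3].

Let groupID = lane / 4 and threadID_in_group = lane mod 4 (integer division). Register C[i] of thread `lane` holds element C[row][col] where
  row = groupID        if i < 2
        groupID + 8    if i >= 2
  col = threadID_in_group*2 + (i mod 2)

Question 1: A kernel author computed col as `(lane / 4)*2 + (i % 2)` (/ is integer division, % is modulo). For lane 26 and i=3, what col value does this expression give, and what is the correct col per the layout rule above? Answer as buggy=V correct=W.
`(lane / 4)*2 + (i % 2)`[26,3]→13
lane 26: G=6 (26/4), T=2 (26%4)
i=3: r=6+8=14, c=2*2+1=5
col: 13 vs 5

buggy=13 correct=5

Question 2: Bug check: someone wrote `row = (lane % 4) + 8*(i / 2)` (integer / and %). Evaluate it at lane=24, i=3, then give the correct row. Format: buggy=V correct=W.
`(lane % 4) + 8*(i / 2)`[24,3]->8
lane 24: g=6 (24/4), t=0 (24%4)
i=3: r=6+8=14, c=0*2+1=1
row: 8 vs 14

buggy=8 correct=14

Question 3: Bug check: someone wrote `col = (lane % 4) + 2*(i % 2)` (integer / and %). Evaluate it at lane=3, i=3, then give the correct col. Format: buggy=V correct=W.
buggy=5 correct=7

`(lane % 4) + 2*(i % 2)`[3,3]->5
L=3->gid=3>>2=0, tid=3&3=3
[3]->row 0+8=8  col 3·2+1=7
col: 5 vs 7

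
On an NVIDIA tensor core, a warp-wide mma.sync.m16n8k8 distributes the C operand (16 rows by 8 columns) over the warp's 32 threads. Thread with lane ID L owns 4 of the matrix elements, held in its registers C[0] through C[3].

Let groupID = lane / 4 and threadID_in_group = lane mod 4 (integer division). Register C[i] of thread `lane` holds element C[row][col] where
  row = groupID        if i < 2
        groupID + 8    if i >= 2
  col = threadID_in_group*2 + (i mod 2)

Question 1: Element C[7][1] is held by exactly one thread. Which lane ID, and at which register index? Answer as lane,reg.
r=7->g=7,rb=0  c=1->t=0,b0=1
L=7*4+0=28  i=0*2+1=1

28,1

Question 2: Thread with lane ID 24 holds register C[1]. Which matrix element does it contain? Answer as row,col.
6,1

24: gr=6,th=0
[1] (6+0,0*2+1) = (6,1)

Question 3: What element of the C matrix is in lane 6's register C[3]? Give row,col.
9,5

6: gr=1,th=2
[3] (1+8,2*2+1) = (9,5)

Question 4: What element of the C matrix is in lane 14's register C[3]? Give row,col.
14: grp=3,tig=2
[3] (3+8,2*2+1) = (11,5)

11,5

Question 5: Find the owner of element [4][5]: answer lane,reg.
18,1

r=4⇒gr=4,Rb=0  c=5⇒th=2,odd=1
L=4*4+2=18  i=0*2+1=1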